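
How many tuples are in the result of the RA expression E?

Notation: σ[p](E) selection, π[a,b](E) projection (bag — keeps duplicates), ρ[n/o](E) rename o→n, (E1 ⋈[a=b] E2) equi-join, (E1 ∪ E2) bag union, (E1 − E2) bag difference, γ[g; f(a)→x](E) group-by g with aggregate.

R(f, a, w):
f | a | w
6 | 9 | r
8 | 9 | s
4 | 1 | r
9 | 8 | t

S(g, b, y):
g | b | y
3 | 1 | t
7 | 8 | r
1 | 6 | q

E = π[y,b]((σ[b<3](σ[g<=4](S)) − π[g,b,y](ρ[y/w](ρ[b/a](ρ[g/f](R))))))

Row counts bottom-up:
  S → 3
  σ[g<=4](S) → 2
  σ[b<3](σ[g<=4](S)) → 1
  R → 4
  ρ[g/f](R) → 4
  ρ[b/a](ρ[g/f](R)) → 4
  ρ[y/w](ρ[b/a](ρ[g/f](R))) → 4
  π[g,b,y](ρ[y/w](ρ[b/a](ρ[g/f](R)))) → 4
  (σ[b<3](σ[g<=4](S)) − π[g,b,y](ρ[y/w](ρ[b/a](ρ[g/f](R))))) → 1
  π[y,b]((σ[b<3](σ[g<=4](S)) − π[g,b,y](ρ[y/w](ρ[b/a](ρ[g/f](R)))))) → 1

|E| = 1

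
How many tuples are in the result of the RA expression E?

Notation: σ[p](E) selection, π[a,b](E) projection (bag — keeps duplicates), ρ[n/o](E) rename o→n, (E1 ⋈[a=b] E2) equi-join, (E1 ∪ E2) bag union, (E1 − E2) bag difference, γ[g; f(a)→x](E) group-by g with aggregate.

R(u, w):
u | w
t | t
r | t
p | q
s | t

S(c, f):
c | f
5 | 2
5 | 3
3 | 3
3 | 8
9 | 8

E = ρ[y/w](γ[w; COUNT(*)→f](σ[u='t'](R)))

Stepwise |·|:
  R → 4
  σ[u='t'](R) → 1
  γ[w; COUNT(*)→f](σ[u='t'](R)) → 1
  ρ[y/w](γ[w; COUNT(*)→f](σ[u='t'](R))) → 1

|E| = 1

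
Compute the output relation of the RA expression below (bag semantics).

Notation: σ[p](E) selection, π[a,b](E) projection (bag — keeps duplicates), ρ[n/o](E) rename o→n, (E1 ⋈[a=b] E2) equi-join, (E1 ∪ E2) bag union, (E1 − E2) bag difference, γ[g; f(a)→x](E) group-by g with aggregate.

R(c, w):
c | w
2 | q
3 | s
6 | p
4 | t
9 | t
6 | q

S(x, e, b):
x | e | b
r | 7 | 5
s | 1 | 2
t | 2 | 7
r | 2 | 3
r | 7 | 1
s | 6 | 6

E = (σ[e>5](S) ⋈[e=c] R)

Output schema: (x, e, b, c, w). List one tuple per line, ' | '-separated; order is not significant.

Row counts bottom-up:
  S → 6
  σ[e>5](S) → 3
  R → 6
  (σ[e>5](S) ⋈[e=c] R) → 2

== RESULT ==
x | e | b | c | w
s | 6 | 6 | 6 | p
s | 6 | 6 | 6 | q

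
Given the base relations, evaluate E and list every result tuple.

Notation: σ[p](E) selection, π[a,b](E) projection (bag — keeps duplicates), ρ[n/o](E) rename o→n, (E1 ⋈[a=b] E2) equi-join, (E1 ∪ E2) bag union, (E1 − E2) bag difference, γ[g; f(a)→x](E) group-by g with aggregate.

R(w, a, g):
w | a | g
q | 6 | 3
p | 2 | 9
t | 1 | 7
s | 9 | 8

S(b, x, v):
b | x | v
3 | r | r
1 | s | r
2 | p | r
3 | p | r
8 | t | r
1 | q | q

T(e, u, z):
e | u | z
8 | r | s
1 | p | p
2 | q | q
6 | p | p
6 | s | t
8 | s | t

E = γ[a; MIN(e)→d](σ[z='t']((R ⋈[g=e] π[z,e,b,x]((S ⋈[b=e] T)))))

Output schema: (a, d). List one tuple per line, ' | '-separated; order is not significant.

Row counts bottom-up:
  R → 4
  S → 6
  T → 6
  (S ⋈[b=e] T) → 5
  π[z,e,b,x]((S ⋈[b=e] T)) → 5
  (R ⋈[g=e] π[z,e,b,x]((S ⋈[b=e] T))) → 2
  σ[z='t']((R ⋈[g=e] π[z,e,b,x]((S ⋈[b=e] T)))) → 1
  γ[a; MIN(e)→d](σ[z='t']((R ⋈[g=e] π[z,e,b,x]((S ⋈[b=e] T))))) → 1

== RESULT ==
a | d
9 | 8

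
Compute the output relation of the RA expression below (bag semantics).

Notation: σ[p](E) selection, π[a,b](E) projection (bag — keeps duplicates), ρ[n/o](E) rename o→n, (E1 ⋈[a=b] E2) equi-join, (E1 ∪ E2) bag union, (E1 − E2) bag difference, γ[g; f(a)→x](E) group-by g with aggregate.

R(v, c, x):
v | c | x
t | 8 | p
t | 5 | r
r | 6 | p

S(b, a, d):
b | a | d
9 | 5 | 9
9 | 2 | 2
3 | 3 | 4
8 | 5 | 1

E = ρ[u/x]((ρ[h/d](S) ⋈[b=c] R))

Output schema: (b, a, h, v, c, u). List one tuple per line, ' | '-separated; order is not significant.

Subexpression sizes:
  S → 4
  ρ[h/d](S) → 4
  R → 3
  (ρ[h/d](S) ⋈[b=c] R) → 1
  ρ[u/x]((ρ[h/d](S) ⋈[b=c] R)) → 1

== RESULT ==
b | a | h | v | c | u
8 | 5 | 1 | t | 8 | p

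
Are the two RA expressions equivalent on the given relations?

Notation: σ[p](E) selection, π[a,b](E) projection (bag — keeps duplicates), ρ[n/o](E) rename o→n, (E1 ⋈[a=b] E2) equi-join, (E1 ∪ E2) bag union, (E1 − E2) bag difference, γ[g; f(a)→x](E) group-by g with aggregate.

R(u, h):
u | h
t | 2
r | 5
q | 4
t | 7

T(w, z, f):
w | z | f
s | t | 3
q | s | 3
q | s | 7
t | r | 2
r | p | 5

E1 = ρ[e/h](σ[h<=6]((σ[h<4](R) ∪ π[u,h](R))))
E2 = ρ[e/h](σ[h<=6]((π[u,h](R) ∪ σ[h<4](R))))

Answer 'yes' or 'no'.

E1 subexpression sizes:
  R → 4
  σ[h<4](R) → 1
  R → 4
  π[u,h](R) → 4
  (σ[h<4](R) ∪ π[u,h](R)) → 5
  σ[h<=6]((σ[h<4](R) ∪ π[u,h](R))) → 4
  ρ[e/h](σ[h<=6]((σ[h<4](R) ∪ π[u,h](R)))) → 4
E2 subexpression sizes:
  R → 4
  π[u,h](R) → 4
  R → 4
  σ[h<4](R) → 1
  (π[u,h](R) ∪ σ[h<4](R)) → 5
  σ[h<=6]((π[u,h](R) ∪ σ[h<4](R))) → 4
  ρ[e/h](σ[h<=6]((π[u,h](R) ∪ σ[h<4](R)))) → 4

E1 and E2 produce the same multiset:
u | e
q | 4
r | 5
t | 2
t | 2

yes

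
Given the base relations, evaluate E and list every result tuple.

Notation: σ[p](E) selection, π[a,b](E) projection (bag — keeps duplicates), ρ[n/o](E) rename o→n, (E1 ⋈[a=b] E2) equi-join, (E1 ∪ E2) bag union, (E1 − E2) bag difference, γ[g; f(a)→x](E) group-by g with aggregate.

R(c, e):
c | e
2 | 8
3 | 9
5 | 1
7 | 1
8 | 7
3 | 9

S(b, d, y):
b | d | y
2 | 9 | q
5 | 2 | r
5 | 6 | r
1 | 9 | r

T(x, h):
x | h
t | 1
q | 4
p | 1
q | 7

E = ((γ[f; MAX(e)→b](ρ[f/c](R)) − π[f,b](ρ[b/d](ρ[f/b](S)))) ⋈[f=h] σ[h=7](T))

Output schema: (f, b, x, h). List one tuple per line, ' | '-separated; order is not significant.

Per-node cardinality:
  R → 6
  ρ[f/c](R) → 6
  γ[f; MAX(e)→b](ρ[f/c](R)) → 5
  S → 4
  ρ[f/b](S) → 4
  ρ[b/d](ρ[f/b](S)) → 4
  π[f,b](ρ[b/d](ρ[f/b](S))) → 4
  (γ[f; MAX(e)→b](ρ[f/c](R)) − π[f,b](ρ[b/d](ρ[f/b](S)))) → 5
  T → 4
  σ[h=7](T) → 1
  ((γ[f; MAX(e)→b](ρ[f/c](R)) − π[f,b](ρ[b/d](ρ[f/b](S)))) ⋈[f=h] σ[h=7](T)) → 1

== RESULT ==
f | b | x | h
7 | 1 | q | 7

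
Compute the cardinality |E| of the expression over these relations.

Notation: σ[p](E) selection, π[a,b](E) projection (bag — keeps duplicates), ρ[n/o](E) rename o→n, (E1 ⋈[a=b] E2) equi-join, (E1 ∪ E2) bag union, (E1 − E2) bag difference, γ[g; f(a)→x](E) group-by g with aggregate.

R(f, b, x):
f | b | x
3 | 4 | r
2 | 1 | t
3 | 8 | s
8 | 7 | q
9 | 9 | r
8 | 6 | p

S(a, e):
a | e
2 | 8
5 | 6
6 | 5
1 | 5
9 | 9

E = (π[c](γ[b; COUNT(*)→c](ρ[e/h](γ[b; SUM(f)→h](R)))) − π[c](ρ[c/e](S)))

Subexpression sizes:
  R → 6
  γ[b; SUM(f)→h](R) → 6
  ρ[e/h](γ[b; SUM(f)→h](R)) → 6
  γ[b; COUNT(*)→c](ρ[e/h](γ[b; SUM(f)→h](R))) → 6
  π[c](γ[b; COUNT(*)→c](ρ[e/h](γ[b; SUM(f)→h](R)))) → 6
  S → 5
  ρ[c/e](S) → 5
  π[c](ρ[c/e](S)) → 5
  (π[c](γ[b; COUNT(*)→c](ρ[e/h](γ[b; SUM(f)→h](R)))) − π[c](ρ[c/e](S))) → 6

|E| = 6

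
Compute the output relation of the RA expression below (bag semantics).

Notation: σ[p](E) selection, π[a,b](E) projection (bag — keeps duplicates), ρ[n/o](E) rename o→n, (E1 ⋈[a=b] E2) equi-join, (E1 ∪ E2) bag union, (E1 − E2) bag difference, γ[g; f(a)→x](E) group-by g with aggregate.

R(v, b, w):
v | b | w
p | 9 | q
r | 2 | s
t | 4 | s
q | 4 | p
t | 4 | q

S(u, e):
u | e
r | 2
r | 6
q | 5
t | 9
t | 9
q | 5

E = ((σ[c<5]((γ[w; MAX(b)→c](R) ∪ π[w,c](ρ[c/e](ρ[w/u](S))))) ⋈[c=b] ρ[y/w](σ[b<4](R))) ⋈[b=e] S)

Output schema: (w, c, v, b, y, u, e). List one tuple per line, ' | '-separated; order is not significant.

Subexpression sizes:
  R → 5
  γ[w; MAX(b)→c](R) → 3
  S → 6
  ρ[w/u](S) → 6
  ρ[c/e](ρ[w/u](S)) → 6
  π[w,c](ρ[c/e](ρ[w/u](S))) → 6
  (γ[w; MAX(b)→c](R) ∪ π[w,c](ρ[c/e](ρ[w/u](S)))) → 9
  σ[c<5]((γ[w; MAX(b)→c](R) ∪ π[w,c](ρ[c/e](ρ[w/u](S))))) → 3
  R → 5
  σ[b<4](R) → 1
  ρ[y/w](σ[b<4](R)) → 1
  (σ[c<5]((γ[w; MAX(b)→c](R) ∪ π[w,c](ρ[c/e](ρ[w/u](S))))) ⋈[c=b] ρ[y/w](σ[b<4](R))) → 1
  S → 6
  ((σ[c<5]((γ[w; MAX(b)→c](R) ∪ π[w,c](ρ[c/e](ρ[w/u](S))))) ⋈[c=b] ρ[y/w](σ[b<4](R))) ⋈[b=e] S) → 1

== RESULT ==
w | c | v | b | y | u | e
r | 2 | r | 2 | s | r | 2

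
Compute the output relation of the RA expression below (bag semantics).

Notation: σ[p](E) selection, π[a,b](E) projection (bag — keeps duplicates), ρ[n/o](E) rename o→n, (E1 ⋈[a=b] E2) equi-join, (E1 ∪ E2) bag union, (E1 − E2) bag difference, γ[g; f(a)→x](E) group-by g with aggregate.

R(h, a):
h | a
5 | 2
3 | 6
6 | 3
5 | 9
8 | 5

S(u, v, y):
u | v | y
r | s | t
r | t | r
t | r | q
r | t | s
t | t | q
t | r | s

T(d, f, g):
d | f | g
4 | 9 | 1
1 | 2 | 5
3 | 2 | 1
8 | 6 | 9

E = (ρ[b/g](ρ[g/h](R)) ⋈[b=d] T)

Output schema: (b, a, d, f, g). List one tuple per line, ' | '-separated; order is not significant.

Subexpression sizes:
  R → 5
  ρ[g/h](R) → 5
  ρ[b/g](ρ[g/h](R)) → 5
  T → 4
  (ρ[b/g](ρ[g/h](R)) ⋈[b=d] T) → 2

== RESULT ==
b | a | d | f | g
3 | 6 | 3 | 2 | 1
8 | 5 | 8 | 6 | 9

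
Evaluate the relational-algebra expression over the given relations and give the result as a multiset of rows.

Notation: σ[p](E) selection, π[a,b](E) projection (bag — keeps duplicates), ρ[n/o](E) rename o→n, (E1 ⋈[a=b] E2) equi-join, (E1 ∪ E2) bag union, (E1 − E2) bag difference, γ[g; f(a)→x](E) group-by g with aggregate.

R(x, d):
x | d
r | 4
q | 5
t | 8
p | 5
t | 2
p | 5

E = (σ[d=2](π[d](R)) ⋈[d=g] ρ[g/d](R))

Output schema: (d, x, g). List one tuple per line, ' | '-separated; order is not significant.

Per-node cardinality:
  R → 6
  π[d](R) → 6
  σ[d=2](π[d](R)) → 1
  R → 6
  ρ[g/d](R) → 6
  (σ[d=2](π[d](R)) ⋈[d=g] ρ[g/d](R)) → 1

== RESULT ==
d | x | g
2 | t | 2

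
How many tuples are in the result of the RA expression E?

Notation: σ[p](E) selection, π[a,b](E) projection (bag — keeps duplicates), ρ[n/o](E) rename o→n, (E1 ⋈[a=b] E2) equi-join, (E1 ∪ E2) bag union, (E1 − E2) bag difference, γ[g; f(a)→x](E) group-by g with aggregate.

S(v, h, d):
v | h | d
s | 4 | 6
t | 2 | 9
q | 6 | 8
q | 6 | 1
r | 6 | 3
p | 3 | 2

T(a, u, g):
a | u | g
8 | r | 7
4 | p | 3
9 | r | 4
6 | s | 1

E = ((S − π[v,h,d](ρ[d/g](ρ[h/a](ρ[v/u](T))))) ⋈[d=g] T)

Row counts bottom-up:
  S → 6
  T → 4
  ρ[v/u](T) → 4
  ρ[h/a](ρ[v/u](T)) → 4
  ρ[d/g](ρ[h/a](ρ[v/u](T))) → 4
  π[v,h,d](ρ[d/g](ρ[h/a](ρ[v/u](T)))) → 4
  (S − π[v,h,d](ρ[d/g](ρ[h/a](ρ[v/u](T))))) → 6
  T → 4
  ((S − π[v,h,d](ρ[d/g](ρ[h/a](ρ[v/u](T))))) ⋈[d=g] T) → 2

|E| = 2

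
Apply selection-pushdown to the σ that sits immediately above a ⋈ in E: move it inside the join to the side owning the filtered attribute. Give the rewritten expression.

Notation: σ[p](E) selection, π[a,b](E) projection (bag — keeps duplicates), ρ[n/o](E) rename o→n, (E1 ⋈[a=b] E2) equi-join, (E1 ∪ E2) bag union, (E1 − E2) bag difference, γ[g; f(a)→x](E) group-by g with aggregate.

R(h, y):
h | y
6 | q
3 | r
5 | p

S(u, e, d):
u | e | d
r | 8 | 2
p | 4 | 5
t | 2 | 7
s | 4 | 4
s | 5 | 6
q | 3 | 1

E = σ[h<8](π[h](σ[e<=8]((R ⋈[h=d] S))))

σ filters on e, owned by the right side.
E' = σ[h<8](π[h]((R ⋈[h=d] σ[e<=8](S))))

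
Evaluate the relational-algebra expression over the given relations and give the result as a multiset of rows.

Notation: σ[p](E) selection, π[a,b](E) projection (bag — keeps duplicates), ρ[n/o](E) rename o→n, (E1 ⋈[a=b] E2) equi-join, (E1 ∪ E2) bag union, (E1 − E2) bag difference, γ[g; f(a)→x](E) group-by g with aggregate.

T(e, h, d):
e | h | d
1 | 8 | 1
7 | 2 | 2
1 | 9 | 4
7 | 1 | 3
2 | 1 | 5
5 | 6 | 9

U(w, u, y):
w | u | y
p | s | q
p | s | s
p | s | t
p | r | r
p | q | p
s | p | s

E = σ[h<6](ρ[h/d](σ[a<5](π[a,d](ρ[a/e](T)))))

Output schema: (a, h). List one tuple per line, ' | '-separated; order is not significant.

Subexpression sizes:
  T → 6
  ρ[a/e](T) → 6
  π[a,d](ρ[a/e](T)) → 6
  σ[a<5](π[a,d](ρ[a/e](T))) → 3
  ρ[h/d](σ[a<5](π[a,d](ρ[a/e](T)))) → 3
  σ[h<6](ρ[h/d](σ[a<5](π[a,d](ρ[a/e](T))))) → 3

== RESULT ==
a | h
1 | 1
1 | 4
2 | 5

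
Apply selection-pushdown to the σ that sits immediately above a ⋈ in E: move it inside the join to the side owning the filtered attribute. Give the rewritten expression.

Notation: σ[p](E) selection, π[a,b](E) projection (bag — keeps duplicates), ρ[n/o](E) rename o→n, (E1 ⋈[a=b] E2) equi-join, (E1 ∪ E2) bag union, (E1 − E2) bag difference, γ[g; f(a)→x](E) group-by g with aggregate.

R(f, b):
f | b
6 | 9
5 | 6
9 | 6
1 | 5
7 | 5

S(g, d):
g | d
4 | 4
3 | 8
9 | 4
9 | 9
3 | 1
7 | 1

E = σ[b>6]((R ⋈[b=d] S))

σ filters on b, owned by the left side.
E' = (σ[b>6](R) ⋈[b=d] S)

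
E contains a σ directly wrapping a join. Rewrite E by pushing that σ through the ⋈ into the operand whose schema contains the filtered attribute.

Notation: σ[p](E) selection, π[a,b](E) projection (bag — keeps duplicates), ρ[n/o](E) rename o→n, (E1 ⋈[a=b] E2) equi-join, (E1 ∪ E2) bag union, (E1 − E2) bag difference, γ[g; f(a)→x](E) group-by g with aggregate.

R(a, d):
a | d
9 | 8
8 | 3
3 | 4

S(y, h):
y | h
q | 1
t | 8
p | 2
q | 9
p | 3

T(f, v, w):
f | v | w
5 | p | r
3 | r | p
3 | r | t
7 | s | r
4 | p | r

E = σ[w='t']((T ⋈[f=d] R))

σ filters on w, owned by the left side.
E' = (σ[w='t'](T) ⋈[f=d] R)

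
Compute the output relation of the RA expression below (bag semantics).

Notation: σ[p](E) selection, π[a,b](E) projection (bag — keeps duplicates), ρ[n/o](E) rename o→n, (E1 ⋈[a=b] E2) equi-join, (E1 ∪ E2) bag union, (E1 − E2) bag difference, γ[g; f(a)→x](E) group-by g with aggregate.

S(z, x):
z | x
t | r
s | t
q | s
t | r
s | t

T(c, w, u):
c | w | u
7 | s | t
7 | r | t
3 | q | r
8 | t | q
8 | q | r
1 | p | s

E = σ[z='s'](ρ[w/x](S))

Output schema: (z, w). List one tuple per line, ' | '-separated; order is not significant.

Stepwise |·|:
  S → 5
  ρ[w/x](S) → 5
  σ[z='s'](ρ[w/x](S)) → 2

== RESULT ==
z | w
s | t
s | t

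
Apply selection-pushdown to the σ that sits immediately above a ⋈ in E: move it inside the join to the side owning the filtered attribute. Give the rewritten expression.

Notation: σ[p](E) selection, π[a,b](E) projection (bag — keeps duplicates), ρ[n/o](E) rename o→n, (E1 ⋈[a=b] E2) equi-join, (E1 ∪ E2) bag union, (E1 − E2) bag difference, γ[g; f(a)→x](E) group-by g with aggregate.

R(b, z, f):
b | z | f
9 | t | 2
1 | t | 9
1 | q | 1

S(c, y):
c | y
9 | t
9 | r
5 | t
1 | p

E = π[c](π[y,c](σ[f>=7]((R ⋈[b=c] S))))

σ filters on f, owned by the left side.
E' = π[c](π[y,c]((σ[f>=7](R) ⋈[b=c] S)))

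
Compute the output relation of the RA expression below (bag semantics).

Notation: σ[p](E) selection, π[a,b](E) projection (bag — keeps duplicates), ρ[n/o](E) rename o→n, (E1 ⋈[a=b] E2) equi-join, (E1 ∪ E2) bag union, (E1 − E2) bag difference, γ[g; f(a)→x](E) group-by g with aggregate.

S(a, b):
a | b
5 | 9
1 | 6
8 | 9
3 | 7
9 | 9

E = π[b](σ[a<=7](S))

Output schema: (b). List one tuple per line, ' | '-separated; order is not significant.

Stepwise |·|:
  S → 5
  σ[a<=7](S) → 3
  π[b](σ[a<=7](S)) → 3

== RESULT ==
b
6
7
9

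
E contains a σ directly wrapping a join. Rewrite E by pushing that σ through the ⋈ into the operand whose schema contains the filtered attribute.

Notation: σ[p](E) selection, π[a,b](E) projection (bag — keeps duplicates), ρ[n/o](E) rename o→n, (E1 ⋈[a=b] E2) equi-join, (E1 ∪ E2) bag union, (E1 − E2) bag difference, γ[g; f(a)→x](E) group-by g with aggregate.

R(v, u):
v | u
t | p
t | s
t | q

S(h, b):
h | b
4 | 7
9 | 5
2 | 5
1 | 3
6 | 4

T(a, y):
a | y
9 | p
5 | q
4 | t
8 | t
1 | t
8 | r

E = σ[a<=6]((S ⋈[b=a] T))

σ filters on a, owned by the right side.
E' = (S ⋈[b=a] σ[a<=6](T))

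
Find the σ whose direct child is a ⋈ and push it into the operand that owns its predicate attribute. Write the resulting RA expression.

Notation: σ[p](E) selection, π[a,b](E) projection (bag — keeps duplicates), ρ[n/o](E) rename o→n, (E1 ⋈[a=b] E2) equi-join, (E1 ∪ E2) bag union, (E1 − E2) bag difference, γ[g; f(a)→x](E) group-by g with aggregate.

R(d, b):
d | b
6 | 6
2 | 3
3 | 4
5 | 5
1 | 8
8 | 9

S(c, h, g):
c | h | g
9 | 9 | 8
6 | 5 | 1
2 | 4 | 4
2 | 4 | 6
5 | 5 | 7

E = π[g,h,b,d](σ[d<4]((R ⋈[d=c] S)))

σ filters on d, owned by the left side.
E' = π[g,h,b,d]((σ[d<4](R) ⋈[d=c] S))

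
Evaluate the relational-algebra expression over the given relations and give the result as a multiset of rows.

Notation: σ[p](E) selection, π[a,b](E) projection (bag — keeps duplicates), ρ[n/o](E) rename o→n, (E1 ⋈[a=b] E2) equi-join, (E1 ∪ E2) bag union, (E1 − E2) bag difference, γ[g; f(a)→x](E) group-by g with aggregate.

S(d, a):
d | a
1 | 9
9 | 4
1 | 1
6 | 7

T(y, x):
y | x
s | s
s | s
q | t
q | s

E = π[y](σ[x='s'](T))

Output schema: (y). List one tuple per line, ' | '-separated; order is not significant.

Row counts bottom-up:
  T → 4
  σ[x='s'](T) → 3
  π[y](σ[x='s'](T)) → 3

== RESULT ==
y
q
s
s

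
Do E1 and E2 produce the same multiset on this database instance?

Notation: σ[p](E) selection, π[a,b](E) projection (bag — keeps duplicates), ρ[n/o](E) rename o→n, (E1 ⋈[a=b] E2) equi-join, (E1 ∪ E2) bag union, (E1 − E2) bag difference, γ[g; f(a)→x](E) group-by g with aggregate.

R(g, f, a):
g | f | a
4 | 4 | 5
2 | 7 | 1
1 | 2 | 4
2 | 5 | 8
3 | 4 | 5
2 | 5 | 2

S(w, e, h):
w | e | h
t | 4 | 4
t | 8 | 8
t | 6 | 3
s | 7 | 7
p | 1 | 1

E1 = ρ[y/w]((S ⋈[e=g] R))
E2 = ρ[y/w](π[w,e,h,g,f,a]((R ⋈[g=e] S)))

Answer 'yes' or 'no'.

E1 stepwise |·|:
  S → 5
  R → 6
  (S ⋈[e=g] R) → 2
  ρ[y/w]((S ⋈[e=g] R)) → 2
E2 stepwise |·|:
  R → 6
  S → 5
  (R ⋈[g=e] S) → 2
  π[w,e,h,g,f,a]((R ⋈[g=e] S)) → 2
  ρ[y/w](π[w,e,h,g,f,a]((R ⋈[g=e] S))) → 2

E1 and E2 produce the same multiset:
y | e | h | g | f | a
p | 1 | 1 | 1 | 2 | 4
t | 4 | 4 | 4 | 4 | 5

yes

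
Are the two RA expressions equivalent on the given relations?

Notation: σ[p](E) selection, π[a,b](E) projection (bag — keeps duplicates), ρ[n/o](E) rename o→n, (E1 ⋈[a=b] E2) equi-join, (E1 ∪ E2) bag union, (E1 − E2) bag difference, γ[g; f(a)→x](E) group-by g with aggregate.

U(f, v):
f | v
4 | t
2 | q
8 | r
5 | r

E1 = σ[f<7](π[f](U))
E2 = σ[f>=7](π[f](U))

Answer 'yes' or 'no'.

E1 subexpression sizes:
  U → 4
  π[f](U) → 4
  σ[f<7](π[f](U)) → 3
E2 subexpression sizes:
  U → 4
  π[f](U) → 4
  σ[f>=7](π[f](U)) → 1

E1 result:
f
2
4
5
E2 result:
f
8
Witness: (2,) appears 1× in E1 but 0× in E2.

no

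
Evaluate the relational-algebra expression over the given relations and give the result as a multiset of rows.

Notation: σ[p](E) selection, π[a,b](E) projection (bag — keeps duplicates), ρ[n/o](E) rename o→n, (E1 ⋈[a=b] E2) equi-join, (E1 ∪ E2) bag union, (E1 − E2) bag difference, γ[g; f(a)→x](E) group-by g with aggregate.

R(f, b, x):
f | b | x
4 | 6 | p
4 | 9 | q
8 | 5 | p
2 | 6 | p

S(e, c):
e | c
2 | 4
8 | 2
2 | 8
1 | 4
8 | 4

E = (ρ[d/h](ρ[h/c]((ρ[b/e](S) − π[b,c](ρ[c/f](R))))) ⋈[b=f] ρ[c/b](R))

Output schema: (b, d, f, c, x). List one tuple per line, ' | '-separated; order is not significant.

Per-node cardinality:
  S → 5
  ρ[b/e](S) → 5
  R → 4
  ρ[c/f](R) → 4
  π[b,c](ρ[c/f](R)) → 4
  (ρ[b/e](S) − π[b,c](ρ[c/f](R))) → 5
  ρ[h/c]((ρ[b/e](S) − π[b,c](ρ[c/f](R)))) → 5
  ρ[d/h](ρ[h/c]((ρ[b/e](S) − π[b,c](ρ[c/f](R))))) → 5
  R → 4
  ρ[c/b](R) → 4
  (ρ[d/h](ρ[h/c]((ρ[b/e](S) − π[b,c](ρ[c/f](R))))) ⋈[b=f] ρ[c/b](R)) → 4

== RESULT ==
b | d | f | c | x
2 | 4 | 2 | 6 | p
2 | 8 | 2 | 6 | p
8 | 2 | 8 | 5 | p
8 | 4 | 8 | 5 | p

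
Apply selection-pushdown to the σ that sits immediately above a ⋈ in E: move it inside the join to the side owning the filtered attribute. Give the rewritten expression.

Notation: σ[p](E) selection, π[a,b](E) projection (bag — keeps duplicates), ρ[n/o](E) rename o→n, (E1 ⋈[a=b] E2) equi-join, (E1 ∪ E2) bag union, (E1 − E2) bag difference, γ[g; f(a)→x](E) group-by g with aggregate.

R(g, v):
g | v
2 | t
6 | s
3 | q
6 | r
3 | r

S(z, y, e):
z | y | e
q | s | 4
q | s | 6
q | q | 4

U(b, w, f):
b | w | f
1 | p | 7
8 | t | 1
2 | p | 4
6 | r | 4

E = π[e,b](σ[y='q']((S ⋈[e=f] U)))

σ filters on y, owned by the left side.
E' = π[e,b]((σ[y='q'](S) ⋈[e=f] U))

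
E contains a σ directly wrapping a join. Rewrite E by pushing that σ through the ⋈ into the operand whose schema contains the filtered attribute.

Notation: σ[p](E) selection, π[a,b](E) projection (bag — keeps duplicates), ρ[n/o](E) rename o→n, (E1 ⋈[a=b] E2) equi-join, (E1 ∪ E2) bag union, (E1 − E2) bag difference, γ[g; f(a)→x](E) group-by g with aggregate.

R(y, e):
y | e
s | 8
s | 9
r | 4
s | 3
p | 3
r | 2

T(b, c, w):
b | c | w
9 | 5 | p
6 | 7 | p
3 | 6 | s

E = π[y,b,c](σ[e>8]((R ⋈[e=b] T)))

σ filters on e, owned by the left side.
E' = π[y,b,c]((σ[e>8](R) ⋈[e=b] T))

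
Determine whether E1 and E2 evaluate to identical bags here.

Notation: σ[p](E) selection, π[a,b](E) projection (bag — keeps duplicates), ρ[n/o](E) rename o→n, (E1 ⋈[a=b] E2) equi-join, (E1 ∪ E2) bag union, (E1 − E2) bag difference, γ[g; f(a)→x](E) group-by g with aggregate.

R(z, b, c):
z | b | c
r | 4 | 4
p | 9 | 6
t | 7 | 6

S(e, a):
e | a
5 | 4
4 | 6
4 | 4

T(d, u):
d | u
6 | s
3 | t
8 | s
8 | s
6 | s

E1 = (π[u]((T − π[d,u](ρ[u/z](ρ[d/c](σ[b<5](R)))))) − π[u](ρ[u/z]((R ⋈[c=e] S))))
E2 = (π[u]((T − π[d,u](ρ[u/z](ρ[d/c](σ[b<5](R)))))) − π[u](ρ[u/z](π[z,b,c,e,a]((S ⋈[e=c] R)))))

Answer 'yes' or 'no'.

E1 row counts bottom-up:
  T → 5
  R → 3
  σ[b<5](R) → 1
  ρ[d/c](σ[b<5](R)) → 1
  ρ[u/z](ρ[d/c](σ[b<5](R))) → 1
  π[d,u](ρ[u/z](ρ[d/c](σ[b<5](R)))) → 1
  (T − π[d,u](ρ[u/z](ρ[d/c](σ[b<5](R))))) → 5
  π[u]((T − π[d,u](ρ[u/z](ρ[d/c](σ[b<5](R)))))) → 5
  R → 3
  S → 3
  (R ⋈[c=e] S) → 2
  ρ[u/z]((R ⋈[c=e] S)) → 2
  π[u](ρ[u/z]((R ⋈[c=e] S))) → 2
  (π[u]((T − π[d,u](ρ[u/z](ρ[d/c](σ[b<5](R)))))) − π[u](ρ[u/z]((R ⋈[c=e] S)))) → 5
E2 row counts bottom-up:
  T → 5
  R → 3
  σ[b<5](R) → 1
  ρ[d/c](σ[b<5](R)) → 1
  ρ[u/z](ρ[d/c](σ[b<5](R))) → 1
  π[d,u](ρ[u/z](ρ[d/c](σ[b<5](R)))) → 1
  (T − π[d,u](ρ[u/z](ρ[d/c](σ[b<5](R))))) → 5
  π[u]((T − π[d,u](ρ[u/z](ρ[d/c](σ[b<5](R)))))) → 5
  S → 3
  R → 3
  (S ⋈[e=c] R) → 2
  π[z,b,c,e,a]((S ⋈[e=c] R)) → 2
  ρ[u/z](π[z,b,c,e,a]((S ⋈[e=c] R))) → 2
  π[u](ρ[u/z](π[z,b,c,e,a]((S ⋈[e=c] R)))) → 2
  (π[u]((T − π[d,u](ρ[u/z](ρ[d/c](σ[b<5](R)))))) − π[u](ρ[u/z](π[z,b,c,e,a]((S ⋈[e=c] R))))) → 5

E1 and E2 produce the same multiset:
u
s
s
s
s
t

yes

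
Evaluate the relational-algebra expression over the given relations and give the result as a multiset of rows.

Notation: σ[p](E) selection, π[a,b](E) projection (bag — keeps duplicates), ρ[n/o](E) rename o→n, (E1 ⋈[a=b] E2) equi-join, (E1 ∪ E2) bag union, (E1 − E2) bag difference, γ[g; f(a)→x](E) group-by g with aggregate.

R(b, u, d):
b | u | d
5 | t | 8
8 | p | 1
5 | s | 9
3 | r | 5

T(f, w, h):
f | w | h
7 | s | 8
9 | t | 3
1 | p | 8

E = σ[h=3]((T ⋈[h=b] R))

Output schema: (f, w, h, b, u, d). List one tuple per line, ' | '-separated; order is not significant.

Per-node cardinality:
  T → 3
  R → 4
  (T ⋈[h=b] R) → 3
  σ[h=3]((T ⋈[h=b] R)) → 1

== RESULT ==
f | w | h | b | u | d
9 | t | 3 | 3 | r | 5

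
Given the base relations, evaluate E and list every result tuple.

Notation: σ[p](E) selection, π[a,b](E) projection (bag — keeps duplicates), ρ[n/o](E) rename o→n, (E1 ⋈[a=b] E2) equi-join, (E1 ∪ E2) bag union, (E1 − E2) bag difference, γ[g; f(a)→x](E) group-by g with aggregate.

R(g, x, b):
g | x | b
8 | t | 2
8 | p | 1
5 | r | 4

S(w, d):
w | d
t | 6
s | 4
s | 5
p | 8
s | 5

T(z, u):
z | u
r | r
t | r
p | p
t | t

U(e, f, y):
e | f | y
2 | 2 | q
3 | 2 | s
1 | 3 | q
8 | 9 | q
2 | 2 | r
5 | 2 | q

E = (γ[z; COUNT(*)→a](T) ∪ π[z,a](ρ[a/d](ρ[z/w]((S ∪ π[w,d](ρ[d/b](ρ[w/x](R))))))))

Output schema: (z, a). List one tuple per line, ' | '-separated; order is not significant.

Stepwise |·|:
  T → 4
  γ[z; COUNT(*)→a](T) → 3
  S → 5
  R → 3
  ρ[w/x](R) → 3
  ρ[d/b](ρ[w/x](R)) → 3
  π[w,d](ρ[d/b](ρ[w/x](R))) → 3
  (S ∪ π[w,d](ρ[d/b](ρ[w/x](R)))) → 8
  ρ[z/w]((S ∪ π[w,d](ρ[d/b](ρ[w/x](R))))) → 8
  ρ[a/d](ρ[z/w]((S ∪ π[w,d](ρ[d/b](ρ[w/x](R)))))) → 8
  π[z,a](ρ[a/d](ρ[z/w]((S ∪ π[w,d](ρ[d/b](ρ[w/x](R))))))) → 8
  (γ[z; COUNT(*)→a](T) ∪ π[z,a](ρ[a/d](ρ[z/w]((S ∪ π[w,d](ρ[d/b](ρ[w/x](R)))))))) → 11

== RESULT ==
z | a
p | 1
p | 1
p | 8
r | 1
r | 4
s | 4
s | 5
s | 5
t | 2
t | 2
t | 6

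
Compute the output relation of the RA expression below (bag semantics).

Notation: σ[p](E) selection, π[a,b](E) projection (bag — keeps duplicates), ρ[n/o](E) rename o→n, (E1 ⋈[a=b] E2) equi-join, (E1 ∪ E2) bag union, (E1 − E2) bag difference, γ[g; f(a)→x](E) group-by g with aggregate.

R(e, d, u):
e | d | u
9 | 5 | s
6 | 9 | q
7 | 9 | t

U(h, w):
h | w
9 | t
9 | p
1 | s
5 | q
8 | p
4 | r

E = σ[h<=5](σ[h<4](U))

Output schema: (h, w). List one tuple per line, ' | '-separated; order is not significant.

Row counts bottom-up:
  U → 6
  σ[h<4](U) → 1
  σ[h<=5](σ[h<4](U)) → 1

== RESULT ==
h | w
1 | s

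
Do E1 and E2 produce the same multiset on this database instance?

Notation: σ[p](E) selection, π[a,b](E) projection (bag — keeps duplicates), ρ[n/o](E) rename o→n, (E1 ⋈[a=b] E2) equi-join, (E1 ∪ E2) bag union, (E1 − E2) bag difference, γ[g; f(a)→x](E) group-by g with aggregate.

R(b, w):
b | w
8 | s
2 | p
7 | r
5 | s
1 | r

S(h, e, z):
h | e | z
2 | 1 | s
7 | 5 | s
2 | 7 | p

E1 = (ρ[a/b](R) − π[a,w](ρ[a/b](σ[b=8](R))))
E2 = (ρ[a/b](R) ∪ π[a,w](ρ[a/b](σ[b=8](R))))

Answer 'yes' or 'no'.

E1 stepwise |·|:
  R → 5
  ρ[a/b](R) → 5
  R → 5
  σ[b=8](R) → 1
  ρ[a/b](σ[b=8](R)) → 1
  π[a,w](ρ[a/b](σ[b=8](R))) → 1
  (ρ[a/b](R) − π[a,w](ρ[a/b](σ[b=8](R)))) → 4
E2 stepwise |·|:
  R → 5
  ρ[a/b](R) → 5
  R → 5
  σ[b=8](R) → 1
  ρ[a/b](σ[b=8](R)) → 1
  π[a,w](ρ[a/b](σ[b=8](R))) → 1
  (ρ[a/b](R) ∪ π[a,w](ρ[a/b](σ[b=8](R)))) → 6

E1 result:
a | w
1 | r
2 | p
5 | s
7 | r
E2 result:
a | w
1 | r
2 | p
5 | s
7 | r
8 | s
8 | s
Witness: (8, 's') appears 0× in E1 but 2× in E2.

no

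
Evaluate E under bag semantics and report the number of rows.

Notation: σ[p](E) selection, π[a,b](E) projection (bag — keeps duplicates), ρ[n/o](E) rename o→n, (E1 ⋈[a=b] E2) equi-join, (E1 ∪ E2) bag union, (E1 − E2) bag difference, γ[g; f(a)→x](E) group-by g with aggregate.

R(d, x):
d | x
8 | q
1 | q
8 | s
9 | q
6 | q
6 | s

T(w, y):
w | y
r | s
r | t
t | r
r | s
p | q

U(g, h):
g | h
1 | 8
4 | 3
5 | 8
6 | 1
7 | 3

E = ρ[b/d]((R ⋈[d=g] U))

Subexpression sizes:
  R → 6
  U → 5
  (R ⋈[d=g] U) → 3
  ρ[b/d]((R ⋈[d=g] U)) → 3

|E| = 3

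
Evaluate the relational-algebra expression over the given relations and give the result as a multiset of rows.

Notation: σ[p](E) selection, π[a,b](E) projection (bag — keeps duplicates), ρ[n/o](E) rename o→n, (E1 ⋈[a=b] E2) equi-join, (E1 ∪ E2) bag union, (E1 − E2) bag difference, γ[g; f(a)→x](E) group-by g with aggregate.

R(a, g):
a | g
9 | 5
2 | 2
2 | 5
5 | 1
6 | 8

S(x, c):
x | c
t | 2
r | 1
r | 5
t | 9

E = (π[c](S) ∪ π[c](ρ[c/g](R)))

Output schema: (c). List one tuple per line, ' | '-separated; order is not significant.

Row counts bottom-up:
  S → 4
  π[c](S) → 4
  R → 5
  ρ[c/g](R) → 5
  π[c](ρ[c/g](R)) → 5
  (π[c](S) ∪ π[c](ρ[c/g](R))) → 9

== RESULT ==
c
1
1
2
2
5
5
5
8
9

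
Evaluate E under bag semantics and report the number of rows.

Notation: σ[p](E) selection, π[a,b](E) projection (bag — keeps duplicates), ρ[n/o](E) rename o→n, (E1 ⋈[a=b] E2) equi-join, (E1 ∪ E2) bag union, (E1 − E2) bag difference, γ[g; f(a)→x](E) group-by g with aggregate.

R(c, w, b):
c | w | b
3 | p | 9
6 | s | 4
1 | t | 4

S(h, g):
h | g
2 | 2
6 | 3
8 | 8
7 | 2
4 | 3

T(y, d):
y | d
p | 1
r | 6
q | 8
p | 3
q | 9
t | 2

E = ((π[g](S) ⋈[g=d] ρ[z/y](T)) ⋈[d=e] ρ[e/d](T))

Row counts bottom-up:
  S → 5
  π[g](S) → 5
  T → 6
  ρ[z/y](T) → 6
  (π[g](S) ⋈[g=d] ρ[z/y](T)) → 5
  T → 6
  ρ[e/d](T) → 6
  ((π[g](S) ⋈[g=d] ρ[z/y](T)) ⋈[d=e] ρ[e/d](T)) → 5

|E| = 5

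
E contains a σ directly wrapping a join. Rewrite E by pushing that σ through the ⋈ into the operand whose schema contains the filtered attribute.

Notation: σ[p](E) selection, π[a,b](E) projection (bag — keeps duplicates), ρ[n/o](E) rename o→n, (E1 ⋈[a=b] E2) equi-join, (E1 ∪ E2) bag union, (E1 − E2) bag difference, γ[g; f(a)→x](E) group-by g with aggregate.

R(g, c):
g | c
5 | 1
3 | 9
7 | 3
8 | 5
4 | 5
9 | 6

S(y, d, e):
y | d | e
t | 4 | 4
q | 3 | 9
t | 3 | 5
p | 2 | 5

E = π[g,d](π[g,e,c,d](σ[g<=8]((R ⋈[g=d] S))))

σ filters on g, owned by the left side.
E' = π[g,d](π[g,e,c,d]((σ[g<=8](R) ⋈[g=d] S)))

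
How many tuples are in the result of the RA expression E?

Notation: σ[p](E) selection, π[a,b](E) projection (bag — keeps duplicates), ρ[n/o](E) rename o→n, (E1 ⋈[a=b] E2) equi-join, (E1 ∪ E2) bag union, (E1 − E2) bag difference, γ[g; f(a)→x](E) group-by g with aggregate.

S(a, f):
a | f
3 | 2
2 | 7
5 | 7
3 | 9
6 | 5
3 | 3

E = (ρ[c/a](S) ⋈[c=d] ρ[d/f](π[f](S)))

Subexpression sizes:
  S → 6
  ρ[c/a](S) → 6
  S → 6
  π[f](S) → 6
  ρ[d/f](π[f](S)) → 6
  (ρ[c/a](S) ⋈[c=d] ρ[d/f](π[f](S))) → 5

|E| = 5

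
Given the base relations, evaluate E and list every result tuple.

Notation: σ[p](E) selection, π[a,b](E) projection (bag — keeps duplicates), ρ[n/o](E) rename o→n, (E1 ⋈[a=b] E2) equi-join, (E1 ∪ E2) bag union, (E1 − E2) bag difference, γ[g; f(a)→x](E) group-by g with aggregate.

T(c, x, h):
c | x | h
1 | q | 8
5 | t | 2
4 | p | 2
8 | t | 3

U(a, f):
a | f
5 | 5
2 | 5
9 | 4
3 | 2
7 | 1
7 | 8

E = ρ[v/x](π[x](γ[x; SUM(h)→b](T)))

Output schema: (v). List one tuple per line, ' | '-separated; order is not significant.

Stepwise |·|:
  T → 4
  γ[x; SUM(h)→b](T) → 3
  π[x](γ[x; SUM(h)→b](T)) → 3
  ρ[v/x](π[x](γ[x; SUM(h)→b](T))) → 3

== RESULT ==
v
p
q
t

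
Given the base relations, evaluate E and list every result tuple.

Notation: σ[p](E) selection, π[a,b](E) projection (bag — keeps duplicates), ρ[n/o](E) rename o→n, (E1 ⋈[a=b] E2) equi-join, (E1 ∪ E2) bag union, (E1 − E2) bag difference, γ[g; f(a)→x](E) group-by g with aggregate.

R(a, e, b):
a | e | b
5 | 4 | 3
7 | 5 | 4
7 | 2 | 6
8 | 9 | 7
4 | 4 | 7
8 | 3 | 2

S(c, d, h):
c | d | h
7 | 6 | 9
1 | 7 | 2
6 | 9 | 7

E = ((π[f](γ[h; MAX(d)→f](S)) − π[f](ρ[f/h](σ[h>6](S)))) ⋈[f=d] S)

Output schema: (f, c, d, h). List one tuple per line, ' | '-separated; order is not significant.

Row counts bottom-up:
  S → 3
  γ[h; MAX(d)→f](S) → 3
  π[f](γ[h; MAX(d)→f](S)) → 3
  S → 3
  σ[h>6](S) → 2
  ρ[f/h](σ[h>6](S)) → 2
  π[f](ρ[f/h](σ[h>6](S))) → 2
  (π[f](γ[h; MAX(d)→f](S)) − π[f](ρ[f/h](σ[h>6](S)))) → 1
  S → 3
  ((π[f](γ[h; MAX(d)→f](S)) − π[f](ρ[f/h](σ[h>6](S)))) ⋈[f=d] S) → 1

== RESULT ==
f | c | d | h
6 | 7 | 6 | 9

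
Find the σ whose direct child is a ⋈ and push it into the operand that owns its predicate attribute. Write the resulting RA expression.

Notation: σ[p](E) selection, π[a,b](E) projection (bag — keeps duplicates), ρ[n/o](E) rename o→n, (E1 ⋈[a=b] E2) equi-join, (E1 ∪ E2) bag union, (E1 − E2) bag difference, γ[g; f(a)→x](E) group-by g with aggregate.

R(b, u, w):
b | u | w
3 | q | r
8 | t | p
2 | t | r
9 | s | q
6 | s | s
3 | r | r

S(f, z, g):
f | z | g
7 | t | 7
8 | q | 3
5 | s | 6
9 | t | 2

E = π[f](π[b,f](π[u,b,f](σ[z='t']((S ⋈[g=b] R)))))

σ filters on z, owned by the left side.
E' = π[f](π[b,f](π[u,b,f]((σ[z='t'](S) ⋈[g=b] R))))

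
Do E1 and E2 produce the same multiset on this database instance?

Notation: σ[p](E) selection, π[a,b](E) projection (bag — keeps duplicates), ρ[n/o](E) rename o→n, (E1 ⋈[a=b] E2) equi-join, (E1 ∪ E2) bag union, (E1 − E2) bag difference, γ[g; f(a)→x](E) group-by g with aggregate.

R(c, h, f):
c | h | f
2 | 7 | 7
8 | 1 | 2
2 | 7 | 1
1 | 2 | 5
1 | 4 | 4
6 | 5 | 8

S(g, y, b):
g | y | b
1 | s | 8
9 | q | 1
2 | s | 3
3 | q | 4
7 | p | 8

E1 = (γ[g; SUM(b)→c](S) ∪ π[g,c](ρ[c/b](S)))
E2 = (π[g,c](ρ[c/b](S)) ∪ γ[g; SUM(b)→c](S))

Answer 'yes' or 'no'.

E1 stepwise |·|:
  S → 5
  γ[g; SUM(b)→c](S) → 5
  S → 5
  ρ[c/b](S) → 5
  π[g,c](ρ[c/b](S)) → 5
  (γ[g; SUM(b)→c](S) ∪ π[g,c](ρ[c/b](S))) → 10
E2 stepwise |·|:
  S → 5
  ρ[c/b](S) → 5
  π[g,c](ρ[c/b](S)) → 5
  S → 5
  γ[g; SUM(b)→c](S) → 5
  (π[g,c](ρ[c/b](S)) ∪ γ[g; SUM(b)→c](S)) → 10

E1 and E2 produce the same multiset:
g | c
1 | 8
1 | 8
2 | 3
2 | 3
3 | 4
3 | 4
7 | 8
7 | 8
9 | 1
9 | 1

yes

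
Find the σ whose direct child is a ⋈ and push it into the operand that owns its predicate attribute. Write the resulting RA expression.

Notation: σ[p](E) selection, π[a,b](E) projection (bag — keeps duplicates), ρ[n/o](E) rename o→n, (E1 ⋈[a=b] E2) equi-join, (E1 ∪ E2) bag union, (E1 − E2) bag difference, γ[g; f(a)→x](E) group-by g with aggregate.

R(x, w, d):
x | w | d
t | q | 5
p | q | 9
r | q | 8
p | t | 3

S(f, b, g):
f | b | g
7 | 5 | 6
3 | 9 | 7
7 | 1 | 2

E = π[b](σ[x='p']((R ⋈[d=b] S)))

σ filters on x, owned by the left side.
E' = π[b]((σ[x='p'](R) ⋈[d=b] S))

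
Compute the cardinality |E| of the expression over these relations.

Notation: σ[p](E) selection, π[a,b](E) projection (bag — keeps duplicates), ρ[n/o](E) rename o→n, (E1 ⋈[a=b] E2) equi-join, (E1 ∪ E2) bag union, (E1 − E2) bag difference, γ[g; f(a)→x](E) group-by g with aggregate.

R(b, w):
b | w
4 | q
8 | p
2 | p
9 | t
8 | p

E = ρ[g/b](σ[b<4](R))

Subexpression sizes:
  R → 5
  σ[b<4](R) → 1
  ρ[g/b](σ[b<4](R)) → 1

|E| = 1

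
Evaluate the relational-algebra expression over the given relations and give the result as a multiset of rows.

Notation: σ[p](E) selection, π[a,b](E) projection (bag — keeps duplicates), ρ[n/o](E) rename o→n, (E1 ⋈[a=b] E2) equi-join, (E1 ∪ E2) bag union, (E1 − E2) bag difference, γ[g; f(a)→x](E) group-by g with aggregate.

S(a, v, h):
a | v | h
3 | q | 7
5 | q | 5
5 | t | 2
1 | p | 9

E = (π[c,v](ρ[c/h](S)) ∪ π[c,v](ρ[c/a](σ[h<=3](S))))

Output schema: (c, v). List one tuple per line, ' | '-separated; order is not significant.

Stepwise |·|:
  S → 4
  ρ[c/h](S) → 4
  π[c,v](ρ[c/h](S)) → 4
  S → 4
  σ[h<=3](S) → 1
  ρ[c/a](σ[h<=3](S)) → 1
  π[c,v](ρ[c/a](σ[h<=3](S))) → 1
  (π[c,v](ρ[c/h](S)) ∪ π[c,v](ρ[c/a](σ[h<=3](S)))) → 5

== RESULT ==
c | v
2 | t
5 | q
5 | t
7 | q
9 | p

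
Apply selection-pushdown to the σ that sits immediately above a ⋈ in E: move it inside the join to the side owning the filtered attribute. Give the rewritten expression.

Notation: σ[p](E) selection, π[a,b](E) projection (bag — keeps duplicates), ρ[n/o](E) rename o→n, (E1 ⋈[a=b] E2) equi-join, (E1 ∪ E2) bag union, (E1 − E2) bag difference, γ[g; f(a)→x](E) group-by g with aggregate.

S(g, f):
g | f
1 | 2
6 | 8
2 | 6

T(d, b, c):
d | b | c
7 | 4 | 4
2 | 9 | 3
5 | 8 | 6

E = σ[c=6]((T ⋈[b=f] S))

σ filters on c, owned by the left side.
E' = (σ[c=6](T) ⋈[b=f] S)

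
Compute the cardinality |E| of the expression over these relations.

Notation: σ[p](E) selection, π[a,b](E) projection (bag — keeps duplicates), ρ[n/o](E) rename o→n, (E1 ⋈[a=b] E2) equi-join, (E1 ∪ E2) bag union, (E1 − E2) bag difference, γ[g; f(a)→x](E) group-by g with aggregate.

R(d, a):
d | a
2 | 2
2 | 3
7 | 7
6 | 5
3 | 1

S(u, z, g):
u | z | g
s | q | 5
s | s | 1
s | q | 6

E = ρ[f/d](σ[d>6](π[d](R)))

Subexpression sizes:
  R → 5
  π[d](R) → 5
  σ[d>6](π[d](R)) → 1
  ρ[f/d](σ[d>6](π[d](R))) → 1

|E| = 1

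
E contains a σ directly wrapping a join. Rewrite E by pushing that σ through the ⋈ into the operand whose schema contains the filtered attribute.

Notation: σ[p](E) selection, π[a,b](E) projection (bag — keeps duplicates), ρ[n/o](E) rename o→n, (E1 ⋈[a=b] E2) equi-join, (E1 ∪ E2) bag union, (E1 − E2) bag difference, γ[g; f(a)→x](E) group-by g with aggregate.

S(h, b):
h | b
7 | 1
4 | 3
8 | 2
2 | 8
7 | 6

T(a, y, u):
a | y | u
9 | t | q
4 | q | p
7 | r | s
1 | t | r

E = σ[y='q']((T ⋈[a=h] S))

σ filters on y, owned by the left side.
E' = (σ[y='q'](T) ⋈[a=h] S)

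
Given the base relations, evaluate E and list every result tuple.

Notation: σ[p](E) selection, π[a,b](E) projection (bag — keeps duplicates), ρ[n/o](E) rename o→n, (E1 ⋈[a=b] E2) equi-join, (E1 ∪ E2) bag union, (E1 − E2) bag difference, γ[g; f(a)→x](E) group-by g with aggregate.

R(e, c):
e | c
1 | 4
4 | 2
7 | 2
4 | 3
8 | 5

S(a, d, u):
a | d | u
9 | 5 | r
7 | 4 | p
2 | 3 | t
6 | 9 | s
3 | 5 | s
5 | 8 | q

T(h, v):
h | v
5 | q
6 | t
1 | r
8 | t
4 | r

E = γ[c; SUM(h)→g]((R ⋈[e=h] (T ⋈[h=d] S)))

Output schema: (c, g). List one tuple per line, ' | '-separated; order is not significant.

Subexpression sizes:
  R → 5
  T → 5
  S → 6
  (T ⋈[h=d] S) → 4
  (R ⋈[e=h] (T ⋈[h=d] S)) → 3
  γ[c; SUM(h)→g]((R ⋈[e=h] (T ⋈[h=d] S))) → 3

== RESULT ==
c | g
2 | 4
3 | 4
5 | 8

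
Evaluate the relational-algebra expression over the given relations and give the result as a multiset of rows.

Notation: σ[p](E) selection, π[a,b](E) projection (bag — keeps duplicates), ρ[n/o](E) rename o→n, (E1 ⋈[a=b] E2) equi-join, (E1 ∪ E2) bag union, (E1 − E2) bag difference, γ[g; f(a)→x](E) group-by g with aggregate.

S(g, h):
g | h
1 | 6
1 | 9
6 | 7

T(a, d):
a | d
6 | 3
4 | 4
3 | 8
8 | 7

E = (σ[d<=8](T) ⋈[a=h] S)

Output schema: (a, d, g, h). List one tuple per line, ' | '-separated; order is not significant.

Per-node cardinality:
  T → 4
  σ[d<=8](T) → 4
  S → 3
  (σ[d<=8](T) ⋈[a=h] S) → 1

== RESULT ==
a | d | g | h
6 | 3 | 1 | 6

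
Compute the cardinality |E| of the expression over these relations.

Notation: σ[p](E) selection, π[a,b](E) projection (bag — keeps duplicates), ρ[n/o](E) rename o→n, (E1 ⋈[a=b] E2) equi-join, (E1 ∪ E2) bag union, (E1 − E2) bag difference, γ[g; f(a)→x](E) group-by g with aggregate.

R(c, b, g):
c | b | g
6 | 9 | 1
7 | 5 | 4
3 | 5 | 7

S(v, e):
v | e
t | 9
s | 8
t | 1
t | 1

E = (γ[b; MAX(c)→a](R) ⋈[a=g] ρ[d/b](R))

Subexpression sizes:
  R → 3
  γ[b; MAX(c)→a](R) → 2
  R → 3
  ρ[d/b](R) → 3
  (γ[b; MAX(c)→a](R) ⋈[a=g] ρ[d/b](R)) → 1

|E| = 1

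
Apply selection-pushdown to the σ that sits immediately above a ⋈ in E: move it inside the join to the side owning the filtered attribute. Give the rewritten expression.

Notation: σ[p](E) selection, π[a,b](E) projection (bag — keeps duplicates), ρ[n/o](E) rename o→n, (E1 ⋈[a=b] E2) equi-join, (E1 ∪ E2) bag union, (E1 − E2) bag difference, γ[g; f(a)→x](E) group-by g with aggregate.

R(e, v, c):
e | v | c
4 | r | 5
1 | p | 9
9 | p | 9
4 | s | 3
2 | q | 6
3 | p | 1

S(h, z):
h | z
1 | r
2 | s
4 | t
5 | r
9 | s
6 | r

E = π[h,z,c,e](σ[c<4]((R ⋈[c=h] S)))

σ filters on c, owned by the left side.
E' = π[h,z,c,e]((σ[c<4](R) ⋈[c=h] S))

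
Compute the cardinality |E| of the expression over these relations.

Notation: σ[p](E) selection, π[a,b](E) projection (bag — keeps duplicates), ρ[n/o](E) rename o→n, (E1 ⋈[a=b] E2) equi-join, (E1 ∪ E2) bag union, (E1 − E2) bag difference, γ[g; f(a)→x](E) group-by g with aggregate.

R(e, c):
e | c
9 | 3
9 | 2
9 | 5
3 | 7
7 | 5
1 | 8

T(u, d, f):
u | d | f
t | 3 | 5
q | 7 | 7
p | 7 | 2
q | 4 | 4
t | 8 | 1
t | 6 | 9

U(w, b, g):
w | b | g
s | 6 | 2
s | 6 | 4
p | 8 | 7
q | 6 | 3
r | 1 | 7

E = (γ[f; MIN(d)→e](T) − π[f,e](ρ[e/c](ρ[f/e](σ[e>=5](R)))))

Per-node cardinality:
  T → 6
  γ[f; MIN(d)→e](T) → 6
  R → 6
  σ[e>=5](R) → 4
  ρ[f/e](σ[e>=5](R)) → 4
  ρ[e/c](ρ[f/e](σ[e>=5](R))) → 4
  π[f,e](ρ[e/c](ρ[f/e](σ[e>=5](R)))) → 4
  (γ[f; MIN(d)→e](T) − π[f,e](ρ[e/c](ρ[f/e](σ[e>=5](R))))) → 6

|E| = 6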